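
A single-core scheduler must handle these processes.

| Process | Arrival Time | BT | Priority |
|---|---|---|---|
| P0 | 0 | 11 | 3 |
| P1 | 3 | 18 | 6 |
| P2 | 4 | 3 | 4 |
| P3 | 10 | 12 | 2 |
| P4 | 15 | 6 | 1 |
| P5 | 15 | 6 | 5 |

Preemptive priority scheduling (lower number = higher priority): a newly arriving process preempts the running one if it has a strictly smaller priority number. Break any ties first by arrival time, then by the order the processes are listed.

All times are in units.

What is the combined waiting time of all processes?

Timeline: | P0 0-10 | P3 10-15 | P4 15-21 | P3 21-28 | P0 28-29 | P2 29-32 | P5 32-38 | P1 38-56 |
Completion: P0=29  P1=56  P2=32  P3=28  P4=21  P5=38
Waiting = turnaround − burst: P0=18, P1=35, P2=25, P3=6, P4=0, P5=17
Total waiting = 18 + 35 + 25 + 6 + 0 + 17 = 101

101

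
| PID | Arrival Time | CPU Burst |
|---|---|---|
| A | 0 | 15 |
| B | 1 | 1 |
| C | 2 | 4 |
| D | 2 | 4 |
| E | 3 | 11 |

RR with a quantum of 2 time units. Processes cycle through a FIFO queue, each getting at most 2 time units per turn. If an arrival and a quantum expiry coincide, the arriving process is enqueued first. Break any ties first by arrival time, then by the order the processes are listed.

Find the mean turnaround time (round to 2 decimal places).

18.40

Timeline: | A 0-2 | B 2-3 | C 3-5 | D 5-7 | A 7-9 | E 9-11 | C 11-13 | D 13-15 | A 15-17 | E 17-19 | A 19-21 | E 21-23 | A 23-25 | E 25-27 | A 27-29 | E 29-31 | A 31-33 | E 33-34 | A 34-35 |
Completion: A=35  B=3  C=13  D=15  E=34
Turnaround times: A=35, B=2, C=11, D=13, E=31
Average turnaround = (35+2+11+13+31) / 5 = 92/5 = 18.40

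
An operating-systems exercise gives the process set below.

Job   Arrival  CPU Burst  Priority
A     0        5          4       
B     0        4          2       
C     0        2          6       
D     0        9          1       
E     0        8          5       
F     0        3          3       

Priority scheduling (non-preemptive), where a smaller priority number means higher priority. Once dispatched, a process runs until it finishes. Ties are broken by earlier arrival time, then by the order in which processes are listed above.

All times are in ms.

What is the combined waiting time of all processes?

Gantt: | D 0-9 | B 9-13 | F 13-16 | A 16-21 | E 21-29 | C 29-31 |
Completion: A=21  B=13  C=31  D=9  E=29  F=16
Turnaround (C−A): A=21  B=13  C=31  D=9  E=29  F=16
Waiting = turnaround − burst: A=16, B=9, C=29, D=0, E=21, F=13
Total waiting = 16 + 9 + 29 + 0 + 21 + 13 = 88

88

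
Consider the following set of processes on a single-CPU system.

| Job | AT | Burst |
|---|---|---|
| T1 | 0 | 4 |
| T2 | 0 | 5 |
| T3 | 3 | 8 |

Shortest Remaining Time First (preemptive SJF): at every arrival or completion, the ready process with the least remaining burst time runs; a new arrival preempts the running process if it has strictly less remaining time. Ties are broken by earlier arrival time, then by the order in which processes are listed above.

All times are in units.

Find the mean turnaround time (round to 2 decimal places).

9.00

Timeline: | T1 0-4 | T2 4-9 | T3 9-17 |
Completion: T1=4  T2=9  T3=17
Turnaround (C−A): T1=4  T2=9  T3=14
Turnaround times: T1=4, T2=9, T3=14
Average turnaround = (4+9+14) / 3 = 27/3 = 9.00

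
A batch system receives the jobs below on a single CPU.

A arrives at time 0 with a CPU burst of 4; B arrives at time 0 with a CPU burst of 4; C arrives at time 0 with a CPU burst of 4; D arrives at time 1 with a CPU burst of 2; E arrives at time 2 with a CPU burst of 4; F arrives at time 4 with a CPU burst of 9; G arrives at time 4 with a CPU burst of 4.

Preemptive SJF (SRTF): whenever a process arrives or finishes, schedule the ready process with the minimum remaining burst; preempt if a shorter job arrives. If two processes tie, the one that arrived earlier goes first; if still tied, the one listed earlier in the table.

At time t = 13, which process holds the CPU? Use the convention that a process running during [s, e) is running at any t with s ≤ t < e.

C

Timeline: | A 0-1 | D 1-3 | A 3-6 | B 6-10 | C 10-14 | E 14-18 | G 18-22 | F 22-31 |
Completion: A=6  B=10  C=14  D=3  E=18  F=31  G=22
Turnaround (C−A): A=6  B=10  C=14  D=2  E=16  F=27  G=18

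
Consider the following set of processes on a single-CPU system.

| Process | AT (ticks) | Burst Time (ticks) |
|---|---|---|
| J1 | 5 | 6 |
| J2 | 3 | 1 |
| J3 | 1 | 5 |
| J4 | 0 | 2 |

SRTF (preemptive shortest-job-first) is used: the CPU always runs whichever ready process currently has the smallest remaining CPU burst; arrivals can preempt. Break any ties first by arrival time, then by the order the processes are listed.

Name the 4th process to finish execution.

Gantt: | J4 0-2 | J3 2-3 | J2 3-4 | J3 4-8 | J1 8-14 |
Completion: J1=14  J2=4  J3=8  J4=2
Finish order: J4 → J2 → J3 → J1

J1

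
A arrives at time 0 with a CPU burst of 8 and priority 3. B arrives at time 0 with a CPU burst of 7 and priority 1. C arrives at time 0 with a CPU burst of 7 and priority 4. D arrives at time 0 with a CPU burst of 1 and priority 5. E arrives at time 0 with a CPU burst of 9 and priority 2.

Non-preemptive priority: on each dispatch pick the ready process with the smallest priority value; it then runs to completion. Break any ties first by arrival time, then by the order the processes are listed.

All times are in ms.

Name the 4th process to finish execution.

Gantt: | B 0-7 | E 7-16 | A 16-24 | C 24-31 | D 31-32 |
Completion: A=24  B=7  C=31  D=32  E=16
Turnaround (C−A): A=24  B=7  C=31  D=32  E=16
Finish order: B → E → A → C → D

C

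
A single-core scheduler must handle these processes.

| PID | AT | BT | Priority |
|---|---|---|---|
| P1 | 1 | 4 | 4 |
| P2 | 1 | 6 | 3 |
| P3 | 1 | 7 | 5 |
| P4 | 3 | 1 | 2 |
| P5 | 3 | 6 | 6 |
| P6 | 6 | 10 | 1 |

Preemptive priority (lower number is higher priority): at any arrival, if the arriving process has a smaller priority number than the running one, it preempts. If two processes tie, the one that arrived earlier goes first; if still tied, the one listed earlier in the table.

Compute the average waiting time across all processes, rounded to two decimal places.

Schedule: | idle 0-1 | P2 1-3 | P4 3-4 | P2 4-6 | P6 6-16 | P2 16-18 | P1 18-22 | P3 22-29 | P5 29-35 |
Completion: P1=22  P2=18  P3=29  P4=4  P5=35  P6=16
Turnaround (C−A): P1=21  P2=17  P3=28  P4=1  P5=32  P6=10
Waiting times: P1=17, P2=11, P3=21, P4=0, P5=26, P6=0
Average waiting = (17+11+21+0+26+0) / 6 = 75/6 = 12.50

12.50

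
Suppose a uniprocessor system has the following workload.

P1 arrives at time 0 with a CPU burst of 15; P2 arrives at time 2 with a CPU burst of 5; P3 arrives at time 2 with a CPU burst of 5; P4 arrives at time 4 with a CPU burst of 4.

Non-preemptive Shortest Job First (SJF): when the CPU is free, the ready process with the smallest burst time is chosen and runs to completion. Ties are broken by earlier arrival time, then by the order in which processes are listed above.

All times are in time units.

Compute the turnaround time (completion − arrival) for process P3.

Timeline: | P1 0-15 | P4 15-19 | P2 19-24 | P3 24-29 |
Completion: P1=15  P2=24  P3=29  P4=19
Turnaround (C−A): P1=15  P2=22  P3=27  P4=15
Turnaround(P3) = completion − arrival = 29 − 2 = 27

27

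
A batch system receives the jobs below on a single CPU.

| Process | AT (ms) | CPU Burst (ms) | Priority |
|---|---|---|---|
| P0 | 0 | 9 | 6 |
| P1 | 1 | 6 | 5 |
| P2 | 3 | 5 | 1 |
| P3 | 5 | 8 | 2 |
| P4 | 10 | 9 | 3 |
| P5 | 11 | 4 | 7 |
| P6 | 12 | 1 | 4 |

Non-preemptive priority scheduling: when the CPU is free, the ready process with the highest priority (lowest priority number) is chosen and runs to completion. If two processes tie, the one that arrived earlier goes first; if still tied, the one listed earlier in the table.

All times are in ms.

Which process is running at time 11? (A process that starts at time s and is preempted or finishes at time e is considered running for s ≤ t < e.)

P2

Schedule: | P0 0-9 | P2 9-14 | P3 14-22 | P4 22-31 | P6 31-32 | P1 32-38 | P5 38-42 |
Completion: P0=9  P1=38  P2=14  P3=22  P4=31  P5=42  P6=32
Turnaround (C−A): P0=9  P1=37  P2=11  P3=17  P4=21  P5=31  P6=20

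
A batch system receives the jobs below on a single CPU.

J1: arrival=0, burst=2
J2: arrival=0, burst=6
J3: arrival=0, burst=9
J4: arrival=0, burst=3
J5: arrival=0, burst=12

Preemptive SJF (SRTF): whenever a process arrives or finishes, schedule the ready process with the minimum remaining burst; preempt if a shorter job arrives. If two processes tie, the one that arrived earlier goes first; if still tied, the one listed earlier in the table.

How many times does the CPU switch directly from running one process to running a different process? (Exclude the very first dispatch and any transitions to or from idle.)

Timeline: | J1 0-2 | J4 2-5 | J2 5-11 | J3 11-20 | J5 20-32 |
Completion: J1=2  J2=11  J3=20  J4=5  J5=32
Turnaround (C−A): J1=2  J2=11  J3=20  J4=5  J5=32

4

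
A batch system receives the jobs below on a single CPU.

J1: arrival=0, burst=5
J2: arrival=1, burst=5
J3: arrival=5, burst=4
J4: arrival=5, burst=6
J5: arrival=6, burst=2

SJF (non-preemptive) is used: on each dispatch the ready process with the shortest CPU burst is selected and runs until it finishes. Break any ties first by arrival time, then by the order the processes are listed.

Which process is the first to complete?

J1

Timeline: | J1 0-5 | J3 5-9 | J5 9-11 | J2 11-16 | J4 16-22 |
Completion: J1=5  J2=16  J3=9  J4=22  J5=11
Turnaround (C−A): J1=5  J2=15  J3=4  J4=17  J5=5
Finish order: J1 → J3 → J5 → J2 → J4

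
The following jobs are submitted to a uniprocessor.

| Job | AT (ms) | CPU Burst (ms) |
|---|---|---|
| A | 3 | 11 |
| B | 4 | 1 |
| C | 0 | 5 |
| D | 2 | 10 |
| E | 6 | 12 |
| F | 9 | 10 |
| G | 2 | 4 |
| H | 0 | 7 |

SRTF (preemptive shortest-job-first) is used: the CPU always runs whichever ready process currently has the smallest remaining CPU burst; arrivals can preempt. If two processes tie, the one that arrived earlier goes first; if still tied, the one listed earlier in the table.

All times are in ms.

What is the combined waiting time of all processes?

124

Timeline: | C 0-5 | B 5-6 | G 6-10 | H 10-17 | D 17-27 | F 27-37 | A 37-48 | E 48-60 |
Completion: A=48  B=6  C=5  D=27  E=60  F=37  G=10  H=17
Turnaround (C−A): A=45  B=2  C=5  D=25  E=54  F=28  G=8  H=17
Waiting = turnaround − burst: A=34, B=1, C=0, D=15, E=42, F=18, G=4, H=10
Total waiting = 34 + 1 + 0 + 15 + 42 + 18 + 4 + 10 = 124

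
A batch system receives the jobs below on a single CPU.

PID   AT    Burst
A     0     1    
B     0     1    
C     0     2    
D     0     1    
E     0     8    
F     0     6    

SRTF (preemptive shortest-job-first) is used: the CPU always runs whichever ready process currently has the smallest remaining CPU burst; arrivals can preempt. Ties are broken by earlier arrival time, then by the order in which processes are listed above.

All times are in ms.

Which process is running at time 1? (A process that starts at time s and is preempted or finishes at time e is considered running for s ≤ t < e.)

B

Gantt: | A 0-1 | B 1-2 | D 2-3 | C 3-5 | F 5-11 | E 11-19 |
Completion: A=1  B=2  C=5  D=3  E=19  F=11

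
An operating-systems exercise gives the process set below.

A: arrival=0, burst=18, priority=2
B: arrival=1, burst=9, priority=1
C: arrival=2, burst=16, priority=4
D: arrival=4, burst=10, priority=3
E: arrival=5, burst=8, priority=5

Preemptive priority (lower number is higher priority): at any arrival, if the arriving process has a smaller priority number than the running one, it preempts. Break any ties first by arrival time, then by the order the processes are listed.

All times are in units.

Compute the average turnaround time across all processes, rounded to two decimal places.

Schedule: | A 0-1 | B 1-10 | A 10-27 | D 27-37 | C 37-53 | E 53-61 |
Completion: A=27  B=10  C=53  D=37  E=61
Turnaround (C−A): A=27  B=9  C=51  D=33  E=56
Turnaround times: A=27, B=9, C=51, D=33, E=56
Average turnaround = (27+9+51+33+56) / 5 = 176/5 = 35.20

35.20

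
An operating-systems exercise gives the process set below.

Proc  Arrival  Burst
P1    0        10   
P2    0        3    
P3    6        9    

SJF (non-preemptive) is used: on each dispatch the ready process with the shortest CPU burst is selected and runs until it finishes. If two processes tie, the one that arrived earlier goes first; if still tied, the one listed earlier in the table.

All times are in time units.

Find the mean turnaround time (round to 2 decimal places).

Gantt: | P2 0-3 | P1 3-13 | P3 13-22 |
Completion: P1=13  P2=3  P3=22
Turnaround times: P1=13, P2=3, P3=16
Average turnaround = (13+3+16) / 3 = 32/3 = 10.67

10.67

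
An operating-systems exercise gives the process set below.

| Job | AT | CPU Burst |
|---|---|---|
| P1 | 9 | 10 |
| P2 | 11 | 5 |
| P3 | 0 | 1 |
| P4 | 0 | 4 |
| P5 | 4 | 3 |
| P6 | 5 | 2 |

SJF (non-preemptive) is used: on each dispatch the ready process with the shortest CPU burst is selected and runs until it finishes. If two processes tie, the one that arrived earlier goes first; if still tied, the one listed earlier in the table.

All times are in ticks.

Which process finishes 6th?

Schedule: | P3 0-1 | P4 1-5 | P6 5-7 | P5 7-10 | P1 10-20 | P2 20-25 |
Completion: P1=20  P2=25  P3=1  P4=5  P5=10  P6=7
Turnaround (C−A): P1=11  P2=14  P3=1  P4=5  P5=6  P6=2
Finish order: P3 → P4 → P6 → P5 → P1 → P2

P2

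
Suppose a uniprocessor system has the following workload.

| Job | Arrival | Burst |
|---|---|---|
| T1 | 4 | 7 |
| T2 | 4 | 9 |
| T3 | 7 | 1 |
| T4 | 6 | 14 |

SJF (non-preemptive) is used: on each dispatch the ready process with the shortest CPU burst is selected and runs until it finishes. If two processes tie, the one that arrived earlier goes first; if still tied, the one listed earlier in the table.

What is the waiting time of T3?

Schedule: | idle 0-4 | T1 4-11 | T3 11-12 | T2 12-21 | T4 21-35 |
Completion: T1=11  T2=21  T3=12  T4=35
Waiting(T3) = turnaround − burst = 5 − 1 = 4

4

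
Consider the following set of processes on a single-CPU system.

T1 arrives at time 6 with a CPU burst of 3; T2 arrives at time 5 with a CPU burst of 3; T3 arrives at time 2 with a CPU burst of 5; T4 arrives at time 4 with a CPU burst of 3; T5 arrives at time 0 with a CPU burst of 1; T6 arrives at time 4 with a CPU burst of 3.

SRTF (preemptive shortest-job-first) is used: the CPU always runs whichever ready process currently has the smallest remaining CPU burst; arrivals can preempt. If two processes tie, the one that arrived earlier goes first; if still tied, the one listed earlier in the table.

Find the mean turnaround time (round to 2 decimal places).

7.50

Schedule: | T5 0-1 | idle 1-2 | T3 2-7 | T4 7-10 | T6 10-13 | T2 13-16 | T1 16-19 |
Completion: T1=19  T2=16  T3=7  T4=10  T5=1  T6=13
Turnaround (C−A): T1=13  T2=11  T3=5  T4=6  T5=1  T6=9
Turnaround times: T1=13, T2=11, T3=5, T4=6, T5=1, T6=9
Average turnaround = (13+11+5+6+1+9) / 6 = 45/6 = 7.50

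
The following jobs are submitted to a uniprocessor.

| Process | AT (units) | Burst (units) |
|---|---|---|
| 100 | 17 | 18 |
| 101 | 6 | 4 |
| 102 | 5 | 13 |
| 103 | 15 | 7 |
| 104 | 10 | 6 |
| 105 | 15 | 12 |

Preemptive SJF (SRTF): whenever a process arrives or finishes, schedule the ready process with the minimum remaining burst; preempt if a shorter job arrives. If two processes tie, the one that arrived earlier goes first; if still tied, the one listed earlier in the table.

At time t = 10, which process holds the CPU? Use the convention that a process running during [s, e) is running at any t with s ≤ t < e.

Timeline: | idle 0-5 | 102 5-6 | 101 6-10 | 104 10-16 | 103 16-23 | 102 23-35 | 105 35-47 | 100 47-65 |
Completion: 100=65  101=10  102=35  103=23  104=16  105=47

104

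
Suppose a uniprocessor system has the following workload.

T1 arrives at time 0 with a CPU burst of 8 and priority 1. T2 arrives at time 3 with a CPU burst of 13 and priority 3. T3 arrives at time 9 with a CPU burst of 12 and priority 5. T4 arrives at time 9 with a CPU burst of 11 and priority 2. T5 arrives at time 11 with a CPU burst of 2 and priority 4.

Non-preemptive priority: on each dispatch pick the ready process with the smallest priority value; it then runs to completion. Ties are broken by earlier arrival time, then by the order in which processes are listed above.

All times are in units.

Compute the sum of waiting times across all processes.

63

Gantt: | T1 0-8 | T2 8-21 | T4 21-32 | T5 32-34 | T3 34-46 |
Completion: T1=8  T2=21  T3=46  T4=32  T5=34
Waiting = turnaround − burst: T1=0, T2=5, T3=25, T4=12, T5=21
Total waiting = 0 + 5 + 25 + 12 + 21 = 63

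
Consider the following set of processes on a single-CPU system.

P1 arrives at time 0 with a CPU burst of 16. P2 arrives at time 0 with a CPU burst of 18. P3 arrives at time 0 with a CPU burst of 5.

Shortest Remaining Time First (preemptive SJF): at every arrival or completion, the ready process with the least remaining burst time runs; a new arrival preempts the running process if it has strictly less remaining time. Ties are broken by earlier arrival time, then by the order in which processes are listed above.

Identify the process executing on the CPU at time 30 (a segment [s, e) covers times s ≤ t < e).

P2

Timeline: | P3 0-5 | P1 5-21 | P2 21-39 |
Completion: P1=21  P2=39  P3=5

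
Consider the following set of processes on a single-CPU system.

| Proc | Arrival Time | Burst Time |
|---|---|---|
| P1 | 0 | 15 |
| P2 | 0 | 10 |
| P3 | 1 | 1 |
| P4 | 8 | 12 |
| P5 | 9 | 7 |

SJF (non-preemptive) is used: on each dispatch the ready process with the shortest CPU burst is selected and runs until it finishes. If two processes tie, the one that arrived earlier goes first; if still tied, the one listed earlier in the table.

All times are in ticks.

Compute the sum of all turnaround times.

Gantt: | P2 0-10 | P3 10-11 | P5 11-18 | P4 18-30 | P1 30-45 |
Completion: P1=45  P2=10  P3=11  P4=30  P5=18
Turnaround = completion − arrival: P1=45, P2=10, P3=10, P4=22, P5=9
Total turnaround = 45 + 10 + 10 + 22 + 9 = 96

96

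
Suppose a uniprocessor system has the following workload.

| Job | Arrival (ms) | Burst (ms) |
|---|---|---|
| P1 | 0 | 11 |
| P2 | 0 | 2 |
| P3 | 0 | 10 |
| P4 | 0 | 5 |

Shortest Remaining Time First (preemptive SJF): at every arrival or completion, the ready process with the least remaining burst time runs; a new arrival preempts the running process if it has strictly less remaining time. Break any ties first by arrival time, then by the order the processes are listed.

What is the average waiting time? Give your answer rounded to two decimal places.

Schedule: | P2 0-2 | P4 2-7 | P3 7-17 | P1 17-28 |
Completion: P1=28  P2=2  P3=17  P4=7
Waiting times: P1=17, P2=0, P3=7, P4=2
Average waiting = (17+0+7+2) / 4 = 26/4 = 6.50

6.50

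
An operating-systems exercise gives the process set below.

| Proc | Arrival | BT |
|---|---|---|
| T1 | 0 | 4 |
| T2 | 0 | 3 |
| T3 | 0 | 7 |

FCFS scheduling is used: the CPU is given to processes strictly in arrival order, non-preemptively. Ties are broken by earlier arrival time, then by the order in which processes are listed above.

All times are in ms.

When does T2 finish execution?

Gantt: | T1 0-4 | T2 4-7 | T3 7-14 |
Completion: T1=4  T2=7  T3=14

7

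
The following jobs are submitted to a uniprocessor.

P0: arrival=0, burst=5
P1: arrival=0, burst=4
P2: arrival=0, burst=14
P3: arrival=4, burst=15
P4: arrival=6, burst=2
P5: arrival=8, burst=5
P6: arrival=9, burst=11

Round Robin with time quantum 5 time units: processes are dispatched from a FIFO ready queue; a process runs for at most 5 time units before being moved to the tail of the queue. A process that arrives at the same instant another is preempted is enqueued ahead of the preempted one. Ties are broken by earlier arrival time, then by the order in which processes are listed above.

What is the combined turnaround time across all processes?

Timeline: | P0 0-5 | P1 5-9 | P2 9-14 | P3 14-19 | P4 19-21 | P5 21-26 | P6 26-31 | P2 31-36 | P3 36-41 | P6 41-46 | P2 46-50 | P3 50-55 | P6 55-56 |
Completion: P0=5  P1=9  P2=50  P3=55  P4=21  P5=26  P6=56
Turnaround = completion − arrival: P0=5, P1=9, P2=50, P3=51, P4=15, P5=18, P6=47
Total turnaround = 5 + 9 + 50 + 51 + 15 + 18 + 47 = 195

195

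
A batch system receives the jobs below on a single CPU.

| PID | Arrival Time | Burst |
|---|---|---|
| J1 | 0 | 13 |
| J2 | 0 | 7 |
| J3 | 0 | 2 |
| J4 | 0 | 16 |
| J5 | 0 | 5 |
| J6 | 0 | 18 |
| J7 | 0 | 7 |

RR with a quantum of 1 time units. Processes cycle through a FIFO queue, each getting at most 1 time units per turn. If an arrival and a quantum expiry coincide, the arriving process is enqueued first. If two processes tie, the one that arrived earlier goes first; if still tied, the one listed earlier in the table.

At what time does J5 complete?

30

Gantt: | J1 0-1 | J2 1-2 | J3 2-3 | J4 3-4 | J5 4-5 | J6 5-6 | J7 6-7 | J1 7-8 | J2 8-9 | J3 9-10 | J4 10-11 | J5 11-12 | J6 12-13 | J7 13-14 | J1 14-15 | J2 15-16 | J4 16-17 | J5 17-18 | J6 18-19 | J7 19-20 | J1 20-21 | J2 21-22 | J4 22-23 | J5 23-24 | J6 24-25 | J7 25-26 | J1 26-27 | J2 27-28 | J4 28-29 | J5 29-30 | J6 30-31 | J7 31-32 | J1 32-33 | J2 33-34 | J4 34-35 | J6 35-36 | J7 36-37 | J1 37-38 | J2 38-39 | J4 39-40 | J6 40-41 | J7 41-42 | J1 42-43 | J4 43-44 | J6 44-45 | J1 45-46 | J4 46-47 | J6 47-48 | J1 48-49 | J4 49-50 | J6 50-51 | J1 51-52 | J4 52-53 | J6 53-54 | J1 54-55 | J4 55-56 | J6 56-57 | J1 57-58 | J4 58-59 | J6 59-60 | J4 60-61 | J6 61-62 | J4 62-63 | J6 63-64 | J4 64-65 | J6 65-68 |
Completion: J1=58  J2=39  J3=10  J4=65  J5=30  J6=68  J7=42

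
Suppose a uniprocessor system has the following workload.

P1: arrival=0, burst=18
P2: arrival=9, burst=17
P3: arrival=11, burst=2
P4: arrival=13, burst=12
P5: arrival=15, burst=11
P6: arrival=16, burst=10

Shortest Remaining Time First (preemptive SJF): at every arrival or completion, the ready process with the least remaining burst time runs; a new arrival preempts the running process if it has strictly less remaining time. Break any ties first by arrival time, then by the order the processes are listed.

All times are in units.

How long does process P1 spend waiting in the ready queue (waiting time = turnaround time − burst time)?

Timeline: | P1 0-11 | P3 11-13 | P1 13-20 | P6 20-30 | P5 30-41 | P4 41-53 | P2 53-70 |
Completion: P1=20  P2=70  P3=13  P4=53  P5=41  P6=30
Turnaround (C−A): P1=20  P2=61  P3=2  P4=40  P5=26  P6=14
Waiting(P1) = turnaround − burst = 20 − 18 = 2

2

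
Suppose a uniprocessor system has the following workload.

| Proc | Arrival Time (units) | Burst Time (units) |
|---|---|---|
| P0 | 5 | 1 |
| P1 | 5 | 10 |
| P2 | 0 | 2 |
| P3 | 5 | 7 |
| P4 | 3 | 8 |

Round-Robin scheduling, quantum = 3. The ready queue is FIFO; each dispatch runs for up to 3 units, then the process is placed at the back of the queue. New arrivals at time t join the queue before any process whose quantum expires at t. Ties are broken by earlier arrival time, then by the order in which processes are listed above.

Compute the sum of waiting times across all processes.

44

Gantt: | P2 0-2 | idle 2-3 | P4 3-6 | P0 6-7 | P1 7-10 | P3 10-13 | P4 13-16 | P1 16-19 | P3 19-22 | P4 22-24 | P1 24-27 | P3 27-28 | P1 28-29 |
Completion: P0=7  P1=29  P2=2  P3=28  P4=24
Waiting = turnaround − burst: P0=1, P1=14, P2=0, P3=16, P4=13
Total waiting = 1 + 14 + 0 + 16 + 13 = 44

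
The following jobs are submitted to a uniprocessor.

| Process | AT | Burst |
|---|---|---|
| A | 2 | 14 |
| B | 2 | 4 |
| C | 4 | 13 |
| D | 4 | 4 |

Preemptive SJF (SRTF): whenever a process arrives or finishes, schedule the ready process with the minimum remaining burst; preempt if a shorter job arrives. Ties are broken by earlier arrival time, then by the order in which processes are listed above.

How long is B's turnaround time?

4

Gantt: | idle 0-2 | B 2-6 | D 6-10 | C 10-23 | A 23-37 |
Completion: A=37  B=6  C=23  D=10
Turnaround(B) = completion − arrival = 6 − 2 = 4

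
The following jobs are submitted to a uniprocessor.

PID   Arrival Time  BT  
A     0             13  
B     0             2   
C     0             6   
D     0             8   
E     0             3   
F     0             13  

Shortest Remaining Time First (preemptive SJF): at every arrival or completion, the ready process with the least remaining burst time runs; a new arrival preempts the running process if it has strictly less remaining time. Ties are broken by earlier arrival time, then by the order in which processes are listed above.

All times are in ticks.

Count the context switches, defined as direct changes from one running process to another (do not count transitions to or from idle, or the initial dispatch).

5

Gantt: | B 0-2 | E 2-5 | C 5-11 | D 11-19 | A 19-32 | F 32-45 |
Completion: A=32  B=2  C=11  D=19  E=5  F=45
Turnaround (C−A): A=32  B=2  C=11  D=19  E=5  F=45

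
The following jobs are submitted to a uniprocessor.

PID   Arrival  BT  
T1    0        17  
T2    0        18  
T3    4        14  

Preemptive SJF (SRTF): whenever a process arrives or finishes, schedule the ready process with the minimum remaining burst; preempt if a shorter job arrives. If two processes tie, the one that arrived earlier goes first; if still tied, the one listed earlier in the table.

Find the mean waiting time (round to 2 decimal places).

Timeline: | T1 0-17 | T3 17-31 | T2 31-49 |
Completion: T1=17  T2=49  T3=31
Turnaround (C−A): T1=17  T2=49  T3=27
Waiting times: T1=0, T2=31, T3=13
Average waiting = (0+31+13) / 3 = 44/3 = 14.67

14.67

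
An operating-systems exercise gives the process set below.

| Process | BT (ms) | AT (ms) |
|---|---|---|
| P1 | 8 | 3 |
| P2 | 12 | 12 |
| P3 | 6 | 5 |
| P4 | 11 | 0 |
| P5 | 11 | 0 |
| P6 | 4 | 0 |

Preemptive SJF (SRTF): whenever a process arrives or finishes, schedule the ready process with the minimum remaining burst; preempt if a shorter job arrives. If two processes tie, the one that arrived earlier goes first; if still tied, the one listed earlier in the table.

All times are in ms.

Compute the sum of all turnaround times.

Schedule: | P6 0-4 | P1 4-5 | P3 5-11 | P1 11-18 | P4 18-29 | P5 29-40 | P2 40-52 |
Completion: P1=18  P2=52  P3=11  P4=29  P5=40  P6=4
Turnaround = completion − arrival: P1=15, P2=40, P3=6, P4=29, P5=40, P6=4
Total turnaround = 15 + 40 + 6 + 29 + 40 + 4 = 134

134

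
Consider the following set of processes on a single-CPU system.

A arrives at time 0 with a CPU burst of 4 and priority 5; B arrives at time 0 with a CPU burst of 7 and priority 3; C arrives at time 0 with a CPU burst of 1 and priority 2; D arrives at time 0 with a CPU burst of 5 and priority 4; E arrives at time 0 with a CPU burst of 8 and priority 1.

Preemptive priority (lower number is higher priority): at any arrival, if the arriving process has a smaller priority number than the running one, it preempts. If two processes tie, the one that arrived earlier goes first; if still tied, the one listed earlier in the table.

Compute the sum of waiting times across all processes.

Gantt: | E 0-8 | C 8-9 | B 9-16 | D 16-21 | A 21-25 |
Completion: A=25  B=16  C=9  D=21  E=8
Turnaround (C−A): A=25  B=16  C=9  D=21  E=8
Waiting = turnaround − burst: A=21, B=9, C=8, D=16, E=0
Total waiting = 21 + 9 + 8 + 16 + 0 = 54

54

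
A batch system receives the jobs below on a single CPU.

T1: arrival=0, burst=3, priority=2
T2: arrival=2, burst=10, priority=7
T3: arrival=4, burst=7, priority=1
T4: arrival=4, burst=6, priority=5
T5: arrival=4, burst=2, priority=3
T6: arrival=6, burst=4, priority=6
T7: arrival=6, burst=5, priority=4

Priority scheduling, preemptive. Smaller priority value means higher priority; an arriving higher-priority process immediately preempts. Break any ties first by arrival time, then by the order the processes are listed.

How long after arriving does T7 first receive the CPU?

7

Schedule: | T1 0-3 | T2 3-4 | T3 4-11 | T5 11-13 | T7 13-18 | T4 18-24 | T6 24-28 | T2 28-37 |
Completion: T1=3  T2=37  T3=11  T4=24  T5=13  T6=28  T7=18
Response(T7) = first start − arrival = 13 − 6 = 7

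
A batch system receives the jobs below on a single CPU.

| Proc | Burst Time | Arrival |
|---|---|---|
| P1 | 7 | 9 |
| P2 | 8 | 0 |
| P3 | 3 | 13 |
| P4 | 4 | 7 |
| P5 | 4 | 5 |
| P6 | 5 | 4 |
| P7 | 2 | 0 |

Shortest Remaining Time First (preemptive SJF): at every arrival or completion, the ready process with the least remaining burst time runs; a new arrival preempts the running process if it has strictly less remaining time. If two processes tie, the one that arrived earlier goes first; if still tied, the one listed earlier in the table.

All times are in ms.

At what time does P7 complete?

Timeline: | P7 0-2 | P2 2-4 | P6 4-9 | P5 9-13 | P3 13-16 | P4 16-20 | P2 20-26 | P1 26-33 |
Completion: P1=33  P2=26  P3=16  P4=20  P5=13  P6=9  P7=2
Turnaround (C−A): P1=24  P2=26  P3=3  P4=13  P5=8  P6=5  P7=2

2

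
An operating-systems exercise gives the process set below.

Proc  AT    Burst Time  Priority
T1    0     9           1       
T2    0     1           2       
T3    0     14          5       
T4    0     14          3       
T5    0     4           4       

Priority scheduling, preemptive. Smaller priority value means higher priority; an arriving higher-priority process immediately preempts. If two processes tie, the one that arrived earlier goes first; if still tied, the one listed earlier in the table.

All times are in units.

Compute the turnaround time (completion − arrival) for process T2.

10

Schedule: | T1 0-9 | T2 9-10 | T4 10-24 | T5 24-28 | T3 28-42 |
Completion: T1=9  T2=10  T3=42  T4=24  T5=28
Turnaround (C−A): T1=9  T2=10  T3=42  T4=24  T5=28
Turnaround(T2) = completion − arrival = 10 − 0 = 10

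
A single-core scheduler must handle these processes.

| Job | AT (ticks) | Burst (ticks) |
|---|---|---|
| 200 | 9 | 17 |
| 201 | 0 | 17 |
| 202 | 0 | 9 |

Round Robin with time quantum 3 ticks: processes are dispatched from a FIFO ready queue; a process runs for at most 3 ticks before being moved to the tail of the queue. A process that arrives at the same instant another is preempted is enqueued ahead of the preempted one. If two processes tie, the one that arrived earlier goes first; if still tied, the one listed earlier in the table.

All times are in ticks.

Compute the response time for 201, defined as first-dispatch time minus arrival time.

Timeline: | 201 0-3 | 202 3-6 | 201 6-9 | 202 9-12 | 200 12-15 | 201 15-18 | 202 18-21 | 200 21-24 | 201 24-27 | 200 27-30 | 201 30-33 | 200 33-36 | 201 36-38 | 200 38-43 |
Completion: 200=43  201=38  202=21
Turnaround (C−A): 200=34  201=38  202=21
Response(201) = first start − arrival = 0 − 0 = 0

0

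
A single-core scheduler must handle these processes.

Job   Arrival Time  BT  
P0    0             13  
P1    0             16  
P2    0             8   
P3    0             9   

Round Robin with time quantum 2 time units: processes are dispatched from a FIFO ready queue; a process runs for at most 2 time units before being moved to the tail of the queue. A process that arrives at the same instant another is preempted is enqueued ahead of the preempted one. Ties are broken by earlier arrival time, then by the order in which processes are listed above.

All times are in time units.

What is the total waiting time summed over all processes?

109

Schedule: | P0 0-2 | P1 2-4 | P2 4-6 | P3 6-8 | P0 8-10 | P1 10-12 | P2 12-14 | P3 14-16 | P0 16-18 | P1 18-20 | P2 20-22 | P3 22-24 | P0 24-26 | P1 26-28 | P2 28-30 | P3 30-32 | P0 32-34 | P1 34-36 | P3 36-37 | P0 37-39 | P1 39-41 | P0 41-42 | P1 42-46 |
Completion: P0=42  P1=46  P2=30  P3=37
Waiting = turnaround − burst: P0=29, P1=30, P2=22, P3=28
Total waiting = 29 + 30 + 22 + 28 = 109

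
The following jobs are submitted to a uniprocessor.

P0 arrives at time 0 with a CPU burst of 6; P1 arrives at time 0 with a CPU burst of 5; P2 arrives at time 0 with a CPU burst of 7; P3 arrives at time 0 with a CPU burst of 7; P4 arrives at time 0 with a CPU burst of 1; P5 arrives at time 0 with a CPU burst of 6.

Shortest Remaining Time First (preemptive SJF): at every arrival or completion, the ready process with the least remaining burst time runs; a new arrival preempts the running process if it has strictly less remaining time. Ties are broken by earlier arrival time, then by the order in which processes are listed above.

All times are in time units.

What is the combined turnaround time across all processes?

Timeline: | P4 0-1 | P1 1-6 | P0 6-12 | P5 12-18 | P2 18-25 | P3 25-32 |
Completion: P0=12  P1=6  P2=25  P3=32  P4=1  P5=18
Turnaround (C−A): P0=12  P1=6  P2=25  P3=32  P4=1  P5=18
Turnaround = completion − arrival: P0=12, P1=6, P2=25, P3=32, P4=1, P5=18
Total turnaround = 12 + 6 + 25 + 32 + 1 + 18 = 94

94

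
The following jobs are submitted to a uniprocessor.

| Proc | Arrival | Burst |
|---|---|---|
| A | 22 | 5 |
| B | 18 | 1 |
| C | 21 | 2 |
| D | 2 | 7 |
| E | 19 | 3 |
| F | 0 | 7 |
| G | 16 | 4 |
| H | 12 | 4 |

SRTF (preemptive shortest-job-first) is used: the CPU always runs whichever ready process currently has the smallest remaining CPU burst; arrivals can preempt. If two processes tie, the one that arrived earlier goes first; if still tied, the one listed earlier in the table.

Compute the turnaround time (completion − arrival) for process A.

Gantt: | F 0-7 | D 7-14 | H 14-18 | B 18-19 | E 19-22 | C 22-24 | G 24-28 | A 28-33 |
Completion: A=33  B=19  C=24  D=14  E=22  F=7  G=28  H=18
Turnaround(A) = completion − arrival = 33 − 22 = 11

11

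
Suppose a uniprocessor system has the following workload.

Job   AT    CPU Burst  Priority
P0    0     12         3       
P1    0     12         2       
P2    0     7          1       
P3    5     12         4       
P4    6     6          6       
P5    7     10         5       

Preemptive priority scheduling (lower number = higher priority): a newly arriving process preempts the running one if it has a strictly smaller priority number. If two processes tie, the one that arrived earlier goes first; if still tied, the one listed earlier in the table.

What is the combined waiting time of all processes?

Timeline: | P2 0-7 | P1 7-19 | P0 19-31 | P3 31-43 | P5 43-53 | P4 53-59 |
Completion: P0=31  P1=19  P2=7  P3=43  P4=59  P5=53
Waiting = turnaround − burst: P0=19, P1=7, P2=0, P3=26, P4=47, P5=36
Total waiting = 19 + 7 + 0 + 26 + 47 + 36 = 135

135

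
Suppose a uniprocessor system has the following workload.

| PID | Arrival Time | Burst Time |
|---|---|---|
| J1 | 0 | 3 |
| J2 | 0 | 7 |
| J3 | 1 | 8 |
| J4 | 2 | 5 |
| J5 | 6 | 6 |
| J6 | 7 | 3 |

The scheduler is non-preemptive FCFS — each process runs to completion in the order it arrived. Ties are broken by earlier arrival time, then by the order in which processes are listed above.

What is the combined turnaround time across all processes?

Schedule: | J1 0-3 | J2 3-10 | J3 10-18 | J4 18-23 | J5 23-29 | J6 29-32 |
Completion: J1=3  J2=10  J3=18  J4=23  J5=29  J6=32
Turnaround = completion − arrival: J1=3, J2=10, J3=17, J4=21, J5=23, J6=25
Total turnaround = 3 + 10 + 17 + 21 + 23 + 25 = 99

99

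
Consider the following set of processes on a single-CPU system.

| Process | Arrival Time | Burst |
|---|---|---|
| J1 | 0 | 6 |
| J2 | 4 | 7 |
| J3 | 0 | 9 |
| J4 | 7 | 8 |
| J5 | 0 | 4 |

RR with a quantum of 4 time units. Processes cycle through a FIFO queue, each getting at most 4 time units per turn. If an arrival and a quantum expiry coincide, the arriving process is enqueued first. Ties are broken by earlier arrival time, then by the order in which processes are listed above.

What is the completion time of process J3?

34

Timeline: | J1 0-4 | J3 4-8 | J5 8-12 | J2 12-16 | J1 16-18 | J4 18-22 | J3 22-26 | J2 26-29 | J4 29-33 | J3 33-34 |
Completion: J1=18  J2=29  J3=34  J4=33  J5=12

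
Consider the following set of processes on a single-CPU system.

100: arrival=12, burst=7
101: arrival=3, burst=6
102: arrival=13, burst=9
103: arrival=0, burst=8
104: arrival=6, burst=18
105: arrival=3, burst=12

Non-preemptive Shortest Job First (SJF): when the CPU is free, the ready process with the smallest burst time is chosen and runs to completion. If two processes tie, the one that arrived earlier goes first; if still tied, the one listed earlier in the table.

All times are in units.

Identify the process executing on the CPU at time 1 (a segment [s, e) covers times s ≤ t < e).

103

Gantt: | 103 0-8 | 101 8-14 | 100 14-21 | 102 21-30 | 105 30-42 | 104 42-60 |
Completion: 100=21  101=14  102=30  103=8  104=60  105=42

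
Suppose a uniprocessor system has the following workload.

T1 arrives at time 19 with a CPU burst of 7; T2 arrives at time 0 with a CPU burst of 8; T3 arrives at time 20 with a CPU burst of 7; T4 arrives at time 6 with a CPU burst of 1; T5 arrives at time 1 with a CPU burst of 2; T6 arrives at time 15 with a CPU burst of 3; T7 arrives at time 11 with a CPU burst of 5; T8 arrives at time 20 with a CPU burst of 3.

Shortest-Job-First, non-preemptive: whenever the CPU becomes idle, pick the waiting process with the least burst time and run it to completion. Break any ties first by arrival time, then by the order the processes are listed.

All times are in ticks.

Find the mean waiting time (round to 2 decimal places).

3.25

Timeline: | T2 0-8 | T4 8-9 | T5 9-11 | T7 11-16 | T6 16-19 | T1 19-26 | T8 26-29 | T3 29-36 |
Completion: T1=26  T2=8  T3=36  T4=9  T5=11  T6=19  T7=16  T8=29
Turnaround (C−A): T1=7  T2=8  T3=16  T4=3  T5=10  T6=4  T7=5  T8=9
Waiting times: T1=0, T2=0, T3=9, T4=2, T5=8, T6=1, T7=0, T8=6
Average waiting = (0+0+9+2+8+1+0+6) / 8 = 26/8 = 3.25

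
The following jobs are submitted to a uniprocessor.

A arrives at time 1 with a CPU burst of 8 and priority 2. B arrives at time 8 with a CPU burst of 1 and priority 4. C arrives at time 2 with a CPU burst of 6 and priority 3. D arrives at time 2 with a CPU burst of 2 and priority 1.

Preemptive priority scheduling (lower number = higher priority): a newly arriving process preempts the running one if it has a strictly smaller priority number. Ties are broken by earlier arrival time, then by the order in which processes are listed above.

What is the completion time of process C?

Timeline: | idle 0-1 | A 1-2 | D 2-4 | A 4-11 | C 11-17 | B 17-18 |
Completion: A=11  B=18  C=17  D=4

17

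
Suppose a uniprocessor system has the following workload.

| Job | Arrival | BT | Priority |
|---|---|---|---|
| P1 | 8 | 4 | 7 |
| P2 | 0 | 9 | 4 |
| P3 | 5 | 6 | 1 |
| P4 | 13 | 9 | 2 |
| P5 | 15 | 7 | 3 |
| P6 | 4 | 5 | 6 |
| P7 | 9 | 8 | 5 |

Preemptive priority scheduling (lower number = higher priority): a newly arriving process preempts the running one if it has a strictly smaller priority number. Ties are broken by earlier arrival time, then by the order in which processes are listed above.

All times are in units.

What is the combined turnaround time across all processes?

170

Timeline: | P2 0-5 | P3 5-11 | P2 11-13 | P4 13-22 | P5 22-29 | P2 29-31 | P7 31-39 | P6 39-44 | P1 44-48 |
Completion: P1=48  P2=31  P3=11  P4=22  P5=29  P6=44  P7=39
Turnaround (C−A): P1=40  P2=31  P3=6  P4=9  P5=14  P6=40  P7=30
Turnaround = completion − arrival: P1=40, P2=31, P3=6, P4=9, P5=14, P6=40, P7=30
Total turnaround = 40 + 31 + 6 + 9 + 14 + 40 + 30 = 170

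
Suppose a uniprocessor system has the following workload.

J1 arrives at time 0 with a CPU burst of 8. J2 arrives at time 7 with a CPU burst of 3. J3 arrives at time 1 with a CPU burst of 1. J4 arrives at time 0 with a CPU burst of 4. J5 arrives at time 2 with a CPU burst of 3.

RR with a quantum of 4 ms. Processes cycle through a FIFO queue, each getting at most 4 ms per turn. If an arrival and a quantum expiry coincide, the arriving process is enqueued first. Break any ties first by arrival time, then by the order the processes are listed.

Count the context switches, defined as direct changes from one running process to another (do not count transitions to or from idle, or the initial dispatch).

Schedule: | J1 0-4 | J4 4-8 | J3 8-9 | J5 9-12 | J1 12-16 | J2 16-19 |
Completion: J1=16  J2=19  J3=9  J4=8  J5=12
Turnaround (C−A): J1=16  J2=12  J3=8  J4=8  J5=10

5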